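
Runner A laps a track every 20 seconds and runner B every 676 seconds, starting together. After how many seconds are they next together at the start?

3380

gcd first: 676 = 33·20 + 16; 20 = 1·16 + 4; 16 = 4·4 + 0 → gcd = 4
lcm = 20·676/gcd = 13520/4 = 3380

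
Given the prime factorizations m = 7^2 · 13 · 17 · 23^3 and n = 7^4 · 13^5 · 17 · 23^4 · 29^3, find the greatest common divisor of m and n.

131756443

min exponent per shared prime: 7^2 · 13 · 17 · 23^3 = 131756443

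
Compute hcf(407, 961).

1

Euclid: 961 = 2·407 + 147; 407 = 2·147 + 113; 147 = 1·113 + 34; 113 = 3·34 + 11; 34 = 3·11 + 1; 11 = 11·1 + 0. Last nonzero remainder: 1.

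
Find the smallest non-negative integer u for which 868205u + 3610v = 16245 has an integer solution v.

1

Reduce mod 3610: 868205u ≡ 16245 (mod 3610). With g = gcd(868205, 3610) = 1805 dividing 16245, divide through: 481u ≡ 9 (mod 2).
Since gcd(481, 2) = 1, u ≡ 9·(481)⁻¹ ≡ 1 (mod 2). Smallest non-negative: 1.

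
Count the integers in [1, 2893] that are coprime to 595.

1868

Prime factors of 595: 5, 7, 17. Count integers ≤ 2893 divisible by none of them.
By inclusion–exclusion: 2893 − ⌊2893/5⌋ − ⌊2893/7⌋ − ⌊2893/17⌋ + ⌊2893/35⌋ + ⌊2893/85⌋ + ⌊2893/119⌋ − ⌊2893/595⌋ = 1868.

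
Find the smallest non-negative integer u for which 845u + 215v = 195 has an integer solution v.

30

Reduce mod 215: 845u ≡ 195 (mod 215). With g = gcd(845, 215) = 5 dividing 195, divide through: 169u ≡ 39 (mod 43).
Since gcd(169, 43) = 1, u ≡ 39·(169)⁻¹ ≡ 30 (mod 43). Smallest non-negative: 30.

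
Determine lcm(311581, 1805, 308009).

311581 = 19 · 23² · 31; 1805 = 5 · 19²; 308009 = 13 · 19 · 29 · 43
lcm takes max exponent of each prime: 5 · 13 · 19² · 23² · 29 · 31 · 43 = 479848761145

479848761145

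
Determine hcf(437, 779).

437 = 19 · 23
779 = 19 · 41
Common: 19 = 19

19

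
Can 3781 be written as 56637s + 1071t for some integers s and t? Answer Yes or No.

No

By Bézout, 56637s + 1071t = 3781 has integer solutions iff gcd(56637, 1071) | 3781.
Euclid: 56637 = 52·1071 + 945; 1071 = 1·945 + 126; 945 = 7·126 + 63; 126 = 2·63 + 0. gcd = 63; 3781 mod 63 = 1. No.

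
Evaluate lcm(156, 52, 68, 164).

156 = 2² · 3 · 13; 52 = 2² · 13; 68 = 2² · 17; 164 = 2² · 41
lcm takes max exponent of each prime: 2² · 3 · 13 · 17 · 41 = 108732

108732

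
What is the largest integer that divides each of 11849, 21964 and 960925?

289

11849 = 17² · 41; 21964 = 2² · 17² · 19; 960925 = 5² · 7 · 17² · 19
gcd takes min exponent of each prime: 17² = 289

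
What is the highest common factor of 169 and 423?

169 = 13²
423 = 3² · 47
Common: 1 = 1

1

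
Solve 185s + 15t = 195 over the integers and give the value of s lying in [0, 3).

gcd(185, 15) = 5 (Euclid: 185 = 12·15 + 5; 15 = 3·5 + 0), and 5 | 195.
Extended Euclid: 185·(1) + 15·(-12) = 5. Scale by 39: s₀ = 39.
General solution s = s₀ + 3k; reducing mod 3 gives s = 0 (and t = 13).

0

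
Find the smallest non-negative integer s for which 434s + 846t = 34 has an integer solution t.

gcd(434, 846) = 2 (Euclid: 846 = 1·434 + 412; 434 = 1·412 + 22; 412 = 18·22 + 16; 22 = 1·16 + 6; 16 = 2·6 + 4; 6 = 1·4 + 2; 4 = 2·2 + 0), and 2 | 34.
Extended Euclid: 434·(154) + 846·(-79) = 2. Scale by 17: s₀ = 2618.
General solution s = s₀ + 423k; reducing mod 423 gives s = 80 (and t = -41).

80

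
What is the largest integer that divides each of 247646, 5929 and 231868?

49

247646 = 2 · 7³ · 19²; 5929 = 7² · 11²; 231868 = 2² · 7³ · 13²
gcd takes min exponent of each prime: 7² = 49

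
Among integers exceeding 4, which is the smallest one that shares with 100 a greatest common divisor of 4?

8

Multiples of 4 above 4: 4·2, 4·3, … . Need the cofactor coprime to 100/4 = 25.
Checking s = 2, 3, … the first with gcd(s, 25) = 1 is s = 2, giving 8.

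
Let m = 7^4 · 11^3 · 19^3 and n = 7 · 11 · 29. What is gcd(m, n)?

77

min exponent per shared prime: 7 · 11 = 77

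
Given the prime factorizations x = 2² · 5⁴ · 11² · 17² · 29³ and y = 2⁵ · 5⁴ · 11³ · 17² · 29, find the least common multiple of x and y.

187628967020000

max exponent per prime: 2⁵ · 5⁴ · 11³ · 17² · 29³ = 187628967020000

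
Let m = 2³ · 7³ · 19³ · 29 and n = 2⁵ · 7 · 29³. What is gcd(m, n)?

1624

min exponent per shared prime: 2³ · 7 · 29 = 1624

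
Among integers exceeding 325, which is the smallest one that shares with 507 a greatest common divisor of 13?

507 = 13·39. Any k with gcd(k, 507) = 13 is a multiple of 13, say 13s, with s coprime to 39.
Need s > 325/13, so s ≥ 26. First s ≥ 26 with gcd(s, 39) = 1 is s = 28. Thus k = 13·28 = 364.

364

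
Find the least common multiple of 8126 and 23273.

11124494

8126 = 2 · 17 · 239; 23273 = 17 · 37²
max exponents: 2 · 17 · 37² · 239 = 11124494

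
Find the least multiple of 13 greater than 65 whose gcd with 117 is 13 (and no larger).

91

Multiples of 13 above 65: 13·6, 13·7, … . Need the cofactor coprime to 117/13 = 9.
Checking s = 6, 7, … the first with gcd(s, 9) = 1 is s = 7, giving 91.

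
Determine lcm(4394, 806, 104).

544856

4394 = 2 · 13³; 806 = 2 · 13 · 31; 104 = 2³ · 13
lcm takes max exponent of each prime: 2³ · 13³ · 31 = 544856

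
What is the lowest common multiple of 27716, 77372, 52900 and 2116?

27716 = 2² · 13² · 41; 77372 = 2² · 23 · 29²; 52900 = 2² · 5² · 23²; 2116 = 2² · 23²
lcm takes max exponent of each prime: 2² · 5² · 13² · 23² · 29² · 41 = 308263588100

308263588100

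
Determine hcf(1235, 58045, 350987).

1235 = 5 · 13 · 19; 58045 = 5 · 13 · 19 · 47; 350987 = 7² · 13 · 19 · 29
gcd takes min exponent of each prime: 13 · 19 = 247

247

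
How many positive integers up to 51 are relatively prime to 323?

46

323 = 17·19. Inclusion–exclusion on these primes:
51 − ⌊51/17⌋ − ⌊51/19⌋ + ⌊51/323⌋ = 46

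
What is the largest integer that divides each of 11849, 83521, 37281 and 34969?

289

gcd(11849, 83521): 83521 = 7·11849 + 578; 11849 = 20·578 + 289; 578 = 2·289 + 0 → 289
gcd(289, 37281): 37281 = 129·289 + 0 → 289
gcd(289, 34969): 34969 = 121·289 + 0 → 289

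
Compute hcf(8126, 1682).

2

8126 = 2 · 17 · 239
1682 = 2 · 29²
Common: 2 = 2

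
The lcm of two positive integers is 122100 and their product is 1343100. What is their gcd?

From gcd × lcm = mn: gcd = 1343100 / 122100 = 11.

11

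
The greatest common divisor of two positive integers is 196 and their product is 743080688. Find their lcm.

For any two positive integers, gcd × lcm equals their product. Hence lcm = 743080688 / 196 = 3791228.

3791228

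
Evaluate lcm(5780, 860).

gcd first: 5780 = 6·860 + 620; 860 = 1·620 + 240; 620 = 2·240 + 140; 240 = 1·140 + 100; 140 = 1·100 + 40; 100 = 2·40 + 20; 40 = 2·20 + 0 → gcd = 20
lcm = 5780·860/gcd = 4970800/20 = 248540

248540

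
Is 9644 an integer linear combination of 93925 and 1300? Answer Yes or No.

gcd(93925, 1300): 93925 = 72·1300 + 325; 1300 = 4·325 + 0 → 325
325 does not divide 9644, so a solution does not exist.

No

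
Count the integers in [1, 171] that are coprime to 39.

105

39 = 3·13. Inclusion–exclusion on these primes:
171 − ⌊171/3⌋ − ⌊171/13⌋ + ⌊171/39⌋ = 105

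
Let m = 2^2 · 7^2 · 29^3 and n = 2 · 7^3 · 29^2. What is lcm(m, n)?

33461708

max exponent per prime: 2^2 · 7^3 · 29^3 = 33461708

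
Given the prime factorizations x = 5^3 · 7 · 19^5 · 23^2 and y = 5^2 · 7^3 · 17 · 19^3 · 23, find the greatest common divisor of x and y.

min exponent per shared prime: 5^2 · 7 · 19^3 · 23 = 27607475

27607475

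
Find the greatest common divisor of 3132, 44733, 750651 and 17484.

3132 = 2² · 3³ · 29; 44733 = 3 · 13 · 31 · 37; 750651 = 3 · 11 · 23² · 43; 17484 = 2² · 3 · 31 · 47
gcd takes min exponent of each prime: 3 = 3

3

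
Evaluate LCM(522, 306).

522 = 2 · 3² · 29; 306 = 2 · 3² · 17
max exponents: 2 · 3² · 17 · 29 = 8874

8874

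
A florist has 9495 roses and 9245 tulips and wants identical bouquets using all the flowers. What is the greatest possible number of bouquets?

5

Euclid: 9495 = 1·9245 + 250; 9245 = 36·250 + 245; 250 = 1·245 + 5; 245 = 49·5 + 0. Last nonzero remainder: 5.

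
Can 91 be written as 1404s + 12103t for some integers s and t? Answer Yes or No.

gcd(1404, 12103): 12103 = 8·1404 + 871; 1404 = 1·871 + 533; 871 = 1·533 + 338; 533 = 1·338 + 195; 338 = 1·195 + 143; 195 = 1·143 + 52; 143 = 2·52 + 39; 52 = 1·39 + 13; 39 = 3·13 + 0 → 13
13 divides 91, so a solution exists.

Yes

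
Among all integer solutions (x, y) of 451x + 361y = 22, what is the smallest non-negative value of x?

gcd(451, 361) = 1 (Euclid: 451 = 1·361 + 90; 361 = 4·90 + 1; 90 = 90·1 + 0), and 1 | 22.
Extended Euclid: 451·(-4) + 361·(5) = 1. Scale by 22: x₀ = -88.
General solution x = x₀ + 361t; reducing mod 361 gives x = 273 (and y = -341).

273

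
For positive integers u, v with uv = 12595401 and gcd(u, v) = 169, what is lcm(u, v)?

74529

Since gcd(u,v)·lcm(u,v) = uv, lcm = 12595401/169 = 74529.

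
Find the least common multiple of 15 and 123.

615

gcd first: 123 = 8·15 + 3; 15 = 5·3 + 0 → gcd = 3
lcm = 15·123/gcd = 1845/3 = 615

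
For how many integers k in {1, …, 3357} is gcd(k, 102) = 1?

1053

Prime factors of 102: 2, 3, 17. Count integers ≤ 3357 divisible by none of them.
By inclusion–exclusion: 3357 − ⌊3357/2⌋ − ⌊3357/3⌋ − ⌊3357/17⌋ + ⌊3357/6⌋ + ⌊3357/34⌋ + ⌊3357/51⌋ − ⌊3357/102⌋ = 1053.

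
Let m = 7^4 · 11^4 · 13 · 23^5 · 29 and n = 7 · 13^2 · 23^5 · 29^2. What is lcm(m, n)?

max exponent per prime: 7^4 · 11^4 · 13^2 · 23^5 · 29^2 = 32157685327195555127

32157685327195555127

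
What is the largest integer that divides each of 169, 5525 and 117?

13

169 = 13²; 5525 = 5² · 13 · 17; 117 = 3² · 13
gcd takes min exponent of each prime: 13 = 13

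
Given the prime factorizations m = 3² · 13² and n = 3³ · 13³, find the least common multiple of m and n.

max exponent per prime: 3³ · 13³ = 59319

59319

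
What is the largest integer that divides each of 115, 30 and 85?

5

gcd(115, 30): 115 = 3·30 + 25; 30 = 1·25 + 5; 25 = 5·5 + 0 → 5
gcd(5, 85): 85 = 17·5 + 0 → 5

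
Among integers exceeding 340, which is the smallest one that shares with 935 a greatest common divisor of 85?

425

gcd(t, 935) = 85 forces 85 | t; write t = 85s. Then gcd(85s, 85·11) = 85·gcd(s, 11), so need gcd(s, 11) = 1.
85s > 340 gives s ≥ 5. The least s ≥ 5 coprime to 11 is 5, so t = 85·5 = 425.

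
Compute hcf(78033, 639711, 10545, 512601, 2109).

57

gcd(78033, 639711): 639711 = 8·78033 + 15447; 78033 = 5·15447 + 798; 15447 = 19·798 + 285; 798 = 2·285 + 228; 285 = 1·228 + 57; 228 = 4·57 + 0 → 57
gcd(57, 10545): 10545 = 185·57 + 0 → 57
gcd(57, 512601): 512601 = 8993·57 + 0 → 57
gcd(57, 2109): 2109 = 37·57 + 0 → 57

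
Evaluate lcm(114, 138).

2622

114 = 2 · 3 · 19; 138 = 2 · 3 · 23
max exponents: 2 · 3 · 19 · 23 = 2622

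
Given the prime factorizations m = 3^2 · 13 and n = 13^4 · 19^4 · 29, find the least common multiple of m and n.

971467599141

max exponent per prime: 3^2 · 13^4 · 19^4 · 29 = 971467599141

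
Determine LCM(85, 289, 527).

85 = 5 · 17; 289 = 17²; 527 = 17 · 31
lcm takes max exponent of each prime: 5 · 17² · 31 = 44795

44795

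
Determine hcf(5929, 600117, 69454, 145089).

7

5929 = 7² · 11²; 600117 = 3 · 7 · 17 · 41²; 69454 = 2 · 7 · 11² · 41; 145089 = 3² · 7³ · 47
gcd takes min exponent of each prime: 7 = 7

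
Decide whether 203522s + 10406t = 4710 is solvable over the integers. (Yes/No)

No

gcd(203522, 10406): 203522 = 19·10406 + 5808; 10406 = 1·5808 + 4598; 5808 = 1·4598 + 1210; 4598 = 3·1210 + 968; 1210 = 1·968 + 242; 968 = 4·242 + 0 → 242
242 does not divide 4710, so a solution does not exist.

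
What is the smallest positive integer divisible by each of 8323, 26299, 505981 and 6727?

lcm(8323, 26299) = 8323·26299/gcd = 218886577/7 = 31269511
lcm(31269511, 505981) = 31269511·505981/gcd = 15821778445291/287 = 55128147893
lcm(55128147893, 6727) = 55128147893·6727/gcd = 370847050876211/7 = 52978150125173

52978150125173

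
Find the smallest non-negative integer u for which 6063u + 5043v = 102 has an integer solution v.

1513

Reduce mod 5043: 6063u ≡ 102 (mod 5043). With g = gcd(6063, 5043) = 3 dividing 102, divide through: 2021u ≡ 34 (mod 1681).
Since gcd(2021, 1681) = 1, u ≡ 34·(2021)⁻¹ ≡ 1513 (mod 1681). Smallest non-negative: 1513.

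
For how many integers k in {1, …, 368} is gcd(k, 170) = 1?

170 = 2·5·17. Inclusion–exclusion on these primes:
368 − ⌊368/2⌋ − ⌊368/5⌋ − ⌊368/17⌋ + ⌊368/10⌋ + ⌊368/34⌋ + ⌊368/85⌋ − ⌊368/170⌋ = 138

138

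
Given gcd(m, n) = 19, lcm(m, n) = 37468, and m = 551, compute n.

m·n = gcd·lcm = 19·37468 = 711892, so n = 711892/551 = 1292.

1292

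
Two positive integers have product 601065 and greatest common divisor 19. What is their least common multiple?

Since gcd(p,q)·lcm(p,q) = pq, lcm = 601065/19 = 31635.

31635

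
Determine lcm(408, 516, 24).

lcm(408, 516) = 408·516/gcd = 210528/12 = 17544
lcm(17544, 24) = 17544·24/gcd = 421056/24 = 17544

17544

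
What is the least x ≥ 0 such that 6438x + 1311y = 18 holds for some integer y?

336

Reduce mod 1311: 6438x ≡ 18 (mod 1311). With g = gcd(6438, 1311) = 3 dividing 18, divide through: 2146x ≡ 6 (mod 437).
Since gcd(2146, 437) = 1, x ≡ 6·(2146)⁻¹ ≡ 336 (mod 437). Smallest non-negative: 336.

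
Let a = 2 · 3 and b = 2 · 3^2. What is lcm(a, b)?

max exponent per prime: 2 · 3^2 = 18

18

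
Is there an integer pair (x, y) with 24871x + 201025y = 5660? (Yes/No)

No

By Bézout, 24871x + 201025y = 5660 has integer solutions iff gcd(24871, 201025) | 5660.
Euclid: 201025 = 8·24871 + 2057; 24871 = 12·2057 + 187; 2057 = 11·187 + 0. gcd = 187; 5660 mod 187 = 50. No.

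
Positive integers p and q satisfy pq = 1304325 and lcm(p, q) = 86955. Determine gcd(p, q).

From gcd × lcm = pq: gcd = 1304325 / 86955 = 15.

15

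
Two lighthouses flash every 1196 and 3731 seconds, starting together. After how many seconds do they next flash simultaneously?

343252

gcd first: 3731 = 3·1196 + 143; 1196 = 8·143 + 52; 143 = 2·52 + 39; 52 = 1·39 + 13; 39 = 3·13 + 0 → gcd = 13
lcm = 1196·3731/gcd = 4462276/13 = 343252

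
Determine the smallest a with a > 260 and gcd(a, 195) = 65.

195 = 65·3. Any a with gcd(a, 195) = 65 is a multiple of 65, say 65s, with s coprime to 3.
Need s > 260/65, so s ≥ 5. First s ≥ 5 with gcd(s, 3) = 1 is s = 5. Thus a = 65·5 = 325.

325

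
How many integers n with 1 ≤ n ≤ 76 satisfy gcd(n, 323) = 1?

323 = 17·19. Inclusion–exclusion on these primes:
76 − ⌊76/17⌋ − ⌊76/19⌋ + ⌊76/323⌋ = 68

68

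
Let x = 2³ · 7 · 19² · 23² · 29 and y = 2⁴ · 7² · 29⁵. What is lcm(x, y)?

3070922992890704

max exponent per prime: 2⁴ · 7² · 19² · 23² · 29⁵ = 3070922992890704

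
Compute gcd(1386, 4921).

Euclid: 4921 = 3·1386 + 763; 1386 = 1·763 + 623; 763 = 1·623 + 140; 623 = 4·140 + 63; 140 = 2·63 + 14; 63 = 4·14 + 7; 14 = 2·7 + 0. Last nonzero remainder: 7.

7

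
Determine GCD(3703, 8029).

3703 = 7 · 23²
8029 = 7 · 31 · 37
Common: 7 = 7

7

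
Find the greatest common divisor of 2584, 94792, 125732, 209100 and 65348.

68

gcd(2584, 94792): 94792 = 36·2584 + 1768; 2584 = 1·1768 + 816; 1768 = 2·816 + 136; 816 = 6·136 + 0 → 136
gcd(136, 125732): 125732 = 924·136 + 68; 136 = 2·68 + 0 → 68
gcd(68, 209100): 209100 = 3075·68 + 0 → 68
gcd(68, 65348): 65348 = 961·68 + 0 → 68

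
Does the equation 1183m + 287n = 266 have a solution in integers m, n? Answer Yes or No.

Yes

gcd(1183, 287): 1183 = 4·287 + 35; 287 = 8·35 + 7; 35 = 5·7 + 0 → 7
7 divides 266, so a solution exists.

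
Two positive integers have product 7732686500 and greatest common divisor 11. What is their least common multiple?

702971500

For any two positive integers, gcd × lcm equals their product. Hence lcm = 7732686500 / 11 = 702971500.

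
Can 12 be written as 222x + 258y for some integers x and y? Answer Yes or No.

gcd(222, 258): 258 = 1·222 + 36; 222 = 6·36 + 6; 36 = 6·6 + 0 → 6
6 divides 12, so a solution exists.

Yes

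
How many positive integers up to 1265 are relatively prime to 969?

969 = 3·17·19. Inclusion–exclusion on these primes:
1265 − ⌊1265/3⌋ − ⌊1265/17⌋ − ⌊1265/19⌋ + ⌊1265/51⌋ + ⌊1265/57⌋ + ⌊1265/323⌋ − ⌊1265/969⌋ = 752

752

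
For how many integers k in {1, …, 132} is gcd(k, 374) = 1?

56

374 = 2·11·17. Inclusion–exclusion on these primes:
132 − ⌊132/2⌋ − ⌊132/11⌋ − ⌊132/17⌋ + ⌊132/22⌋ + ⌊132/34⌋ + ⌊132/187⌋ − ⌊132/374⌋ = 56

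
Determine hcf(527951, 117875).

Euclid: 527951 = 4·117875 + 56451; 117875 = 2·56451 + 4973; 56451 = 11·4973 + 1748; 4973 = 2·1748 + 1477; 1748 = 1·1477 + 271; 1477 = 5·271 + 122; 271 = 2·122 + 27; 122 = 4·27 + 14; 27 = 1·14 + 13; 14 = 1·13 + 1; 13 = 13·1 + 0. Last nonzero remainder: 1.

1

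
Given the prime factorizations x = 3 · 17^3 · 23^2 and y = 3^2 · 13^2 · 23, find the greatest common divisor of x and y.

min exponent per shared prime: 3 · 23 = 69

69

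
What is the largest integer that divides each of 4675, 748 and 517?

4675 = 5² · 11 · 17; 748 = 2² · 11 · 17; 517 = 11 · 47
gcd takes min exponent of each prime: 11 = 11

11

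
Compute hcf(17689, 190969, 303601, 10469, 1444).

361

gcd(17689, 190969): 190969 = 10·17689 + 14079; 17689 = 1·14079 + 3610; 14079 = 3·3610 + 3249; 3610 = 1·3249 + 361; 3249 = 9·361 + 0 → 361
gcd(361, 303601): 303601 = 841·361 + 0 → 361
gcd(361, 10469): 10469 = 29·361 + 0 → 361
gcd(361, 1444): 1444 = 4·361 + 0 → 361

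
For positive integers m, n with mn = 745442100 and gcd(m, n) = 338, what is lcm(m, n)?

2205450

gcd·lcm = product, so lcm = 745442100/338 = 2205450.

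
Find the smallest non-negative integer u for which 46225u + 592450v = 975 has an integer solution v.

6293

Euclid: 592450 = 12·46225 + 37750; 46225 = 1·37750 + 8475; 37750 = 4·8475 + 3850; 8475 = 2·3850 + 775; 3850 = 4·775 + 750; 775 = 1·750 + 25; 750 = 30·25 + 0 → gcd = 25; 975 = 25·39.
Back-substitution yields 46225·(769) + 592450·(-60) = 25, so one solution is u = 769·39 = 29991, v = -60·39 = -2340.
Solutions in u differ by 592450/25 = 23698; the one in [0, 23698) is 29991 mod 23698 = 6293.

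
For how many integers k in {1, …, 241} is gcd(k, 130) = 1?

90

Prime factors of 130: 2, 5, 13. Count integers ≤ 241 divisible by none of them.
By inclusion–exclusion: 241 − ⌊241/2⌋ − ⌊241/5⌋ − ⌊241/13⌋ + ⌊241/10⌋ + ⌊241/26⌋ + ⌊241/65⌋ − ⌊241/130⌋ = 90.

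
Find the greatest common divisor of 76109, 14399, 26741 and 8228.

2057

76109 = 11² · 17 · 37; 14399 = 7 · 11² · 17; 26741 = 11² · 13 · 17; 8228 = 2² · 11² · 17
gcd takes min exponent of each prime: 11² · 17 = 2057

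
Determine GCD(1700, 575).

Euclid: 1700 = 2·575 + 550; 575 = 1·550 + 25; 550 = 22·25 + 0. Last nonzero remainder: 25.

25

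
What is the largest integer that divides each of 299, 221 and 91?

299 = 13 · 23; 221 = 13 · 17; 91 = 7 · 13
gcd takes min exponent of each prime: 13 = 13

13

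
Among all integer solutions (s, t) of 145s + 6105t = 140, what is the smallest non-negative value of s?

422

gcd(145, 6105) = 5 (Euclid: 6105 = 42·145 + 15; 145 = 9·15 + 10; 15 = 1·10 + 5; 10 = 2·5 + 0), and 5 | 140.
Extended Euclid: 145·(-421) + 6105·(10) = 5. Scale by 28: s₀ = -11788.
General solution s = s₀ + 1221k; reducing mod 1221 gives s = 422 (and t = -10).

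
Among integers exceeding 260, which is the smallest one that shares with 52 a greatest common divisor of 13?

Multiples of 13 above 260: 13·21, 13·22, … . Need the cofactor coprime to 52/13 = 4.
Checking s = 21, 22, … the first with gcd(s, 4) = 1 is s = 21, giving 273.

273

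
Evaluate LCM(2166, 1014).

gcd first: 2166 = 2·1014 + 138; 1014 = 7·138 + 48; 138 = 2·48 + 42; 48 = 1·42 + 6; 42 = 7·6 + 0 → gcd = 6
lcm = 2166·1014/gcd = 2196324/6 = 366054

366054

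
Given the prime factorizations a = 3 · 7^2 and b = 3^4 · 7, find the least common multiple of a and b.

3969

max exponent per prime: 3^4 · 7^2 = 3969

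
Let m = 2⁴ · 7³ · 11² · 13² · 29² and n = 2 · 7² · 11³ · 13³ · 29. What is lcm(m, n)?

max exponent per prime: 2⁴ · 7³ · 11³ · 13³ · 29² = 13496408381456

13496408381456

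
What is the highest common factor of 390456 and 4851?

99

Euclid: 390456 = 80·4851 + 2376; 4851 = 2·2376 + 99; 2376 = 24·99 + 0. Last nonzero remainder: 99.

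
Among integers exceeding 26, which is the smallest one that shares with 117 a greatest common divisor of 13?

117 = 13·9. Any m with gcd(m, 117) = 13 is a multiple of 13, say 13s, with s coprime to 9.
Need s > 26/13, so s ≥ 3. First s ≥ 3 with gcd(s, 9) = 1 is s = 4. Thus m = 13·4 = 52.

52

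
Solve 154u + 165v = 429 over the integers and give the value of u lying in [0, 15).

6

gcd(154, 165) = 11 (Euclid: 165 = 1·154 + 11; 154 = 14·11 + 0), and 11 | 429.
Extended Euclid: 154·(-1) + 165·(1) = 11. Scale by 39: u₀ = -39.
General solution u = u₀ + 15t; reducing mod 15 gives u = 6 (and v = -3).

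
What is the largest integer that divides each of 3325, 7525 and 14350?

175

3325 = 5² · 7 · 19; 7525 = 5² · 7 · 43; 14350 = 2 · 5² · 7 · 41
gcd takes min exponent of each prime: 5² · 7 = 175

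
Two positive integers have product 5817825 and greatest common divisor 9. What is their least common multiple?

For any two positive integers, gcd × lcm equals their product. Hence lcm = 5817825 / 9 = 646425.

646425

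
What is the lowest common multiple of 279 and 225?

6975

279 = 3² · 31; 225 = 3² · 5²
max exponents: 3² · 5² · 31 = 6975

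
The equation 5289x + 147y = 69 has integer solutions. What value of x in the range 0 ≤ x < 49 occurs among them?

26

gcd(5289, 147) = 3 (Euclid: 5289 = 35·147 + 144; 147 = 1·144 + 3; 144 = 48·3 + 0), and 3 | 69.
Extended Euclid: 5289·(-1) + 147·(36) = 3. Scale by 23: x₀ = -23.
General solution x = x₀ + 49t; reducing mod 49 gives x = 26 (and y = -935).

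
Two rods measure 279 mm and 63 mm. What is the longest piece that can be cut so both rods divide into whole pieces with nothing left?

Euclid: 279 = 4·63 + 27; 63 = 2·27 + 9; 27 = 3·9 + 0. Last nonzero remainder: 9.

9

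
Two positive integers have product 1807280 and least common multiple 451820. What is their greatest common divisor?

4

gcd·lcm = product, so gcd = 1807280/451820 = 4.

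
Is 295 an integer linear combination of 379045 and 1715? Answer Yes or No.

Yes

gcd(379045, 1715): 379045 = 221·1715 + 30; 1715 = 57·30 + 5; 30 = 6·5 + 0 → 5
5 divides 295, so a solution exists.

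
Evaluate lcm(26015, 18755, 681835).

lcm(26015, 18755) = 26015·18755/gcd = 487911325/605 = 806465
lcm(806465, 681835) = 806465·681835/gcd = 549876063275/605 = 908886055

908886055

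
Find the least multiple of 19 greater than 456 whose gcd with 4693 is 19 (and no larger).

475

gcd(m, 4693) = 19 forces 19 | m; write m = 19s. Then gcd(19s, 19·247) = 19·gcd(s, 247), so need gcd(s, 247) = 1.
19s > 456 gives s ≥ 25. The least s ≥ 25 coprime to 247 is 25, so m = 19·25 = 475.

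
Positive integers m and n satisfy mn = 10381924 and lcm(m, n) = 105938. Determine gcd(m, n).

98

From gcd × lcm = mn: gcd = 10381924 / 105938 = 98.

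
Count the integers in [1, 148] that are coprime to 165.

72

165 = 3·5·11. Inclusion–exclusion on these primes:
148 − ⌊148/3⌋ − ⌊148/5⌋ − ⌊148/11⌋ + ⌊148/15⌋ + ⌊148/33⌋ + ⌊148/55⌋ − ⌊148/165⌋ = 72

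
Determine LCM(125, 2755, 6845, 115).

2168667125

125 = 5³; 2755 = 5 · 19 · 29; 6845 = 5 · 37²; 115 = 5 · 23
lcm takes max exponent of each prime: 5³ · 19 · 23 · 29 · 37² = 2168667125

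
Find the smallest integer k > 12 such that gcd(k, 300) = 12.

gcd(k, 300) = 12 forces 12 | k; write k = 12s. Then gcd(12s, 12·25) = 12·gcd(s, 25), so need gcd(s, 25) = 1.
12s > 12 gives s ≥ 2. The least s ≥ 2 coprime to 25 is 2, so k = 12·2 = 24.

24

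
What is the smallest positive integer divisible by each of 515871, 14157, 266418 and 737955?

63535516928525070

lcm(515871, 14157) = 515871·14157/gcd = 7303185747/9 = 811465083
lcm(811465083, 266418) = 811465083·266418/gcd = 216188904482694/9 = 24020989386966
lcm(24020989386966, 737955) = 24020989386966·737955/gcd = 17726409223058494530/279 = 63535516928525070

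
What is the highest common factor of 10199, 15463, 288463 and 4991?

7

10199 = 7 · 31 · 47; 15463 = 7 · 47²; 288463 = 7³ · 29²; 4991 = 7 · 23 · 31
gcd takes min exponent of each prime: 7 = 7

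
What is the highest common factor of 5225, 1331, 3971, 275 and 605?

5225 = 5² · 11 · 19; 1331 = 11³; 3971 = 11 · 19²; 275 = 5² · 11; 605 = 5 · 11²
gcd takes min exponent of each prime: 11 = 11

11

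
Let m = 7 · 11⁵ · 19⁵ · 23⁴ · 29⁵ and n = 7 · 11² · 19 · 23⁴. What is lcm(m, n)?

16022519327552779803286987

max exponent per prime: 7 · 11⁵ · 19⁵ · 23⁴ · 29⁵ = 16022519327552779803286987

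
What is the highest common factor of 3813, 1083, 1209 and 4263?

3

gcd(3813, 1083): 3813 = 3·1083 + 564; 1083 = 1·564 + 519; 564 = 1·519 + 45; 519 = 11·45 + 24; 45 = 1·24 + 21; 24 = 1·21 + 3; 21 = 7·3 + 0 → 3
gcd(3, 1209): 1209 = 403·3 + 0 → 3
gcd(3, 4263): 4263 = 1421·3 + 0 → 3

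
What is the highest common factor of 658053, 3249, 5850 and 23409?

658053 = 3² · 11 · 17² · 23; 3249 = 3² · 19²; 5850 = 2 · 3² · 5² · 13; 23409 = 3⁴ · 17²
gcd takes min exponent of each prime: 3² = 9

9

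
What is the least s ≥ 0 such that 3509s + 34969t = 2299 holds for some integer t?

190

Euclid: 34969 = 9·3509 + 3388; 3509 = 1·3388 + 121; 3388 = 28·121 + 0 → gcd = 121; 2299 = 121·19.
Back-substitution yields 3509·(10) + 34969·(-1) = 121, so one solution is s = 10·19 = 190, t = -1·19 = -19.
Solutions in s differ by 34969/121 = 289; the one in [0, 289) is 190 mod 289 = 190.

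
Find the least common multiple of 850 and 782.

19550

850 = 2 · 5² · 17; 782 = 2 · 17 · 23
max exponents: 2 · 5² · 17 · 23 = 19550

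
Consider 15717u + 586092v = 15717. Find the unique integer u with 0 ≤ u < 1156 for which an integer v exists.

Reduce mod 586092: 15717u ≡ 15717 (mod 586092). With g = gcd(15717, 586092) = 507 dividing 15717, divide through: 31u ≡ 31 (mod 1156).
Since gcd(31, 1156) = 1, u ≡ 31·(31)⁻¹ ≡ 1 (mod 1156). Smallest non-negative: 1.

1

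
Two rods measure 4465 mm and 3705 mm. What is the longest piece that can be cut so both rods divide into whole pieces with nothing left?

95

4465 = 5 · 19 · 47
3705 = 3 · 5 · 13 · 19
Common: 5 · 19 = 95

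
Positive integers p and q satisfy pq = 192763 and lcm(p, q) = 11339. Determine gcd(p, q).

17

From gcd × lcm = pq: gcd = 192763 / 11339 = 17.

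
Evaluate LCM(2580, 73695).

gcd first: 73695 = 28·2580 + 1455; 2580 = 1·1455 + 1125; 1455 = 1·1125 + 330; 1125 = 3·330 + 135; 330 = 2·135 + 60; 135 = 2·60 + 15; 60 = 4·15 + 0 → gcd = 15
lcm = 2580·73695/gcd = 190133100/15 = 12675540

12675540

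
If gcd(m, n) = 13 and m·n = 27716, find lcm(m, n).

For any two positive integers, gcd × lcm equals their product. Hence lcm = 27716 / 13 = 2132.

2132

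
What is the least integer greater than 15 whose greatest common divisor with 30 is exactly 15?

gcd(x, 30) = 15 forces 15 | x; write x = 15s. Then gcd(15s, 15·2) = 15·gcd(s, 2), so need gcd(s, 2) = 1.
15s > 15 gives s ≥ 2. The least s ≥ 2 coprime to 2 is 3, so x = 15·3 = 45.

45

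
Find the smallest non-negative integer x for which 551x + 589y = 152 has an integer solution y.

27

Euclid: 589 = 1·551 + 38; 551 = 14·38 + 19; 38 = 2·19 + 0 → gcd = 19; 152 = 19·8.
Back-substitution yields 551·(15) + 589·(-14) = 19, so one solution is x = 15·8 = 120, y = -14·8 = -112.
Solutions in x differ by 589/19 = 31; the one in [0, 31) is 120 mod 31 = 27.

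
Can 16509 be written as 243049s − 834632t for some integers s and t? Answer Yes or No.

No

By Bézout, 243049s − 834632t = 16509 has integer solutions iff gcd(243049, 834632) | 16509.
Euclid: 834632 = 3·243049 + 105485; 243049 = 2·105485 + 32079; 105485 = 3·32079 + 9248; 32079 = 3·9248 + 4335; 9248 = 2·4335 + 578; 4335 = 7·578 + 289; 578 = 2·289 + 0. gcd = 289; 16509 mod 289 = 36. No.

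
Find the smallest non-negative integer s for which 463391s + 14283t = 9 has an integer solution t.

Reduce mod 14283: 463391s ≡ 9 (mod 14283). With g = gcd(463391, 14283) = 1 dividing 9, divide through: 463391s ≡ 9 (mod 14283).
Since gcd(463391, 14283) = 1, s ≡ 9·(463391)⁻¹ ≡ 1098 (mod 14283). Smallest non-negative: 1098.

1098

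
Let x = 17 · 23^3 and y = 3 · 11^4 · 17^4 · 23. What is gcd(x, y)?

391

min exponent per shared prime: 17 · 23 = 391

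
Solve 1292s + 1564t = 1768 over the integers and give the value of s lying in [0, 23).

Reduce mod 1564: 1292s ≡ 1768 (mod 1564). With g = gcd(1292, 1564) = 68 dividing 1768, divide through: 19s ≡ 26 (mod 23).
Since gcd(19, 23) = 1, s ≡ 26·(19)⁻¹ ≡ 5 (mod 23). Smallest non-negative: 5.

5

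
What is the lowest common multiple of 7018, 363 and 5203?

lcm(7018, 363) = 7018·363/gcd = 2547534/121 = 21054
lcm(21054, 5203) = 21054·5203/gcd = 109543962/121 = 905322

905322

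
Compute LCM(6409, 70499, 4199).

lcm(6409, 70499) = 6409·70499/gcd = 451828091/6409 = 70499
lcm(70499, 4199) = 70499·4199/gcd = 296025301/221 = 1339481

1339481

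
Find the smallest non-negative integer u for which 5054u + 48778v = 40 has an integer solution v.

15143

Euclid: 48778 = 9·5054 + 3292; 5054 = 1·3292 + 1762; 3292 = 1·1762 + 1530; 1762 = 1·1530 + 232; 1530 = 6·232 + 138; 232 = 1·138 + 94; 138 = 1·94 + 44; 94 = 2·44 + 6; 44 = 7·6 + 2; 6 = 3·2 + 0 → gcd = 2; 40 = 2·20.
Back-substitution yields 5054·(-7779) + 48778·(806) = 2, so one solution is u = -7779·20 = -155580, v = 806·20 = 16120.
Solutions in u differ by 48778/2 = 24389; the one in [0, 24389) is -155580 mod 24389 = 15143.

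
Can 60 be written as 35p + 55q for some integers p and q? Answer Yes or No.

Yes

gcd(35, 55): 55 = 1·35 + 20; 35 = 1·20 + 15; 20 = 1·15 + 5; 15 = 3·5 + 0 → 5
5 divides 60, so a solution exists.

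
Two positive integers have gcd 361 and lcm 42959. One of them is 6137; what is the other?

m·n = gcd·lcm = 361·42959 = 15508199, so n = 15508199/6137 = 2527.

2527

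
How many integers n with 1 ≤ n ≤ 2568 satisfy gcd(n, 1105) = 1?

1105 = 5·13·17. Inclusion–exclusion on these primes:
2568 − ⌊2568/5⌋ − ⌊2568/13⌋ − ⌊2568/17⌋ + ⌊2568/65⌋ + ⌊2568/85⌋ + ⌊2568/221⌋ − ⌊2568/1105⌋ = 1785

1785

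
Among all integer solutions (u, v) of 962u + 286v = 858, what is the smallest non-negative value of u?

0

Reduce mod 286: 962u ≡ 858 (mod 286). With g = gcd(962, 286) = 26 dividing 858, divide through: 37u ≡ 33 (mod 11).
Since gcd(37, 11) = 1, u ≡ 33·(37)⁻¹ ≡ 0 (mod 11). Smallest non-negative: 0.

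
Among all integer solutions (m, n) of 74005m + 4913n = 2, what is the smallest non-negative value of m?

1046

Euclid: 74005 = 15·4913 + 310; 4913 = 15·310 + 263; 310 = 1·263 + 47; 263 = 5·47 + 28; 47 = 1·28 + 19; 28 = 1·19 + 9; 19 = 2·9 + 1; 9 = 9·1 + 0 → gcd = 1; 2 = 1·2.
Back-substitution yields 74005·(523) + 4913·(-7878) = 1, so one solution is m = 523·2 = 1046, n = -7878·2 = -15756.
Solutions in m differ by 4913/1 = 4913; the one in [0, 4913) is 1046 mod 4913 = 1046.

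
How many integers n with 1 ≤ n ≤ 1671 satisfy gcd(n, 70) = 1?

574

Prime factors of 70: 2, 5, 7. Count integers ≤ 1671 divisible by none of them.
By inclusion–exclusion: 1671 − ⌊1671/2⌋ − ⌊1671/5⌋ − ⌊1671/7⌋ + ⌊1671/10⌋ + ⌊1671/14⌋ + ⌊1671/35⌋ − ⌊1671/70⌋ = 574.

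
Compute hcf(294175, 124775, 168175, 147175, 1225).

175

gcd(294175, 124775): 294175 = 2·124775 + 44625; 124775 = 2·44625 + 35525; 44625 = 1·35525 + 9100; 35525 = 3·9100 + 8225; 9100 = 1·8225 + 875; 8225 = 9·875 + 350; 875 = 2·350 + 175; 350 = 2·175 + 0 → 175
gcd(175, 168175): 168175 = 961·175 + 0 → 175
gcd(175, 147175): 147175 = 841·175 + 0 → 175
gcd(175, 1225): 1225 = 7·175 + 0 → 175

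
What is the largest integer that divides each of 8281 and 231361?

Euclid: 231361 = 27·8281 + 7774; 8281 = 1·7774 + 507; 7774 = 15·507 + 169; 507 = 3·169 + 0. Last nonzero remainder: 169.

169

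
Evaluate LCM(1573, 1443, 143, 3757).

50460267

lcm(1573, 1443) = 1573·1443/gcd = 2269839/13 = 174603
lcm(174603, 143) = 174603·143/gcd = 24968229/143 = 174603
lcm(174603, 3757) = 174603·3757/gcd = 655983471/13 = 50460267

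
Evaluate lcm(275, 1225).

275 = 5² · 11; 1225 = 5² · 7²
max exponents: 5² · 7² · 11 = 13475

13475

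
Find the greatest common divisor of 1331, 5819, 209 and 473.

gcd(1331, 5819): 5819 = 4·1331 + 495; 1331 = 2·495 + 341; 495 = 1·341 + 154; 341 = 2·154 + 33; 154 = 4·33 + 22; 33 = 1·22 + 11; 22 = 2·11 + 0 → 11
gcd(11, 209): 209 = 19·11 + 0 → 11
gcd(11, 473): 473 = 43·11 + 0 → 11

11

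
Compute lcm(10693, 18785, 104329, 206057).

178899717685

lcm(10693, 18785) = 10693·18785/gcd = 200868005/289 = 695045
lcm(695045, 104329) = 695045·104329/gcd = 72513349805/289 = 250911245
lcm(250911245, 206057) = 250911245·206057/gcd = 51702018410965/289 = 178899717685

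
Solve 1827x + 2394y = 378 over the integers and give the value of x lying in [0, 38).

12

Reduce mod 2394: 1827x ≡ 378 (mod 2394). With g = gcd(1827, 2394) = 63 dividing 378, divide through: 29x ≡ 6 (mod 38).
Since gcd(29, 38) = 1, x ≡ 6·(29)⁻¹ ≡ 12 (mod 38). Smallest non-negative: 12.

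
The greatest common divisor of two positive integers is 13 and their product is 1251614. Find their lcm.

For any two positive integers, gcd × lcm equals their product. Hence lcm = 1251614 / 13 = 96278.

96278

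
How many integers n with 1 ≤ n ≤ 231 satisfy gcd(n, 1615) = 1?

164

1615 = 5·17·19. Inclusion–exclusion on these primes:
231 − ⌊231/5⌋ − ⌊231/17⌋ − ⌊231/19⌋ + ⌊231/85⌋ + ⌊231/95⌋ + ⌊231/323⌋ − ⌊231/1615⌋ = 164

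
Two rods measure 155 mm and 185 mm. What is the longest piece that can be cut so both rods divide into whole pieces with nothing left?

Euclid: 185 = 1·155 + 30; 155 = 5·30 + 5; 30 = 6·5 + 0. Last nonzero remainder: 5.

5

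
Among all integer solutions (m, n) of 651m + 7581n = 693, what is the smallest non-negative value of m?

gcd(651, 7581) = 21 (Euclid: 7581 = 11·651 + 420; 651 = 1·420 + 231; 420 = 1·231 + 189; 231 = 1·189 + 42; 189 = 4·42 + 21; 42 = 2·21 + 0), and 21 | 693.
Extended Euclid: 651·(-163) + 7581·(14) = 21. Scale by 33: m₀ = -5379.
General solution m = m₀ + 361t; reducing mod 361 gives m = 36 (and n = -3).

36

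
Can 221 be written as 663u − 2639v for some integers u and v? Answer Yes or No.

By Bézout, 663u − 2639v = 221 has integer solutions iff gcd(663, 2639) | 221.
Euclid: 2639 = 3·663 + 650; 663 = 1·650 + 13; 650 = 50·13 + 0. gcd = 13; 221 mod 13 = 0. Yes.

Yes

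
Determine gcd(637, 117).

Euclid: 637 = 5·117 + 52; 117 = 2·52 + 13; 52 = 4·13 + 0. Last nonzero remainder: 13.

13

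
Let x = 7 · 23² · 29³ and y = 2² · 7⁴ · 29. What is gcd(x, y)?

min exponent per shared prime: 7 · 29 = 203

203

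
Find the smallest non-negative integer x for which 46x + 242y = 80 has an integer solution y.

7

gcd(46, 242) = 2 (Euclid: 242 = 5·46 + 12; 46 = 3·12 + 10; 12 = 1·10 + 2; 10 = 5·2 + 0), and 2 | 80.
Extended Euclid: 46·(-21) + 242·(4) = 2. Scale by 40: x₀ = -840.
General solution x = x₀ + 121t; reducing mod 121 gives x = 7 (and y = -1).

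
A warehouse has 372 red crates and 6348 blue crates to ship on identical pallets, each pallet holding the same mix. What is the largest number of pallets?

12

Euclid: 6348 = 17·372 + 24; 372 = 15·24 + 12; 24 = 2·12 + 0. Last nonzero remainder: 12.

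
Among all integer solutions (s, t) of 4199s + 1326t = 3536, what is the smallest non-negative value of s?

Euclid: 4199 = 3·1326 + 221; 1326 = 6·221 + 0 → gcd = 221; 3536 = 221·16.
Back-substitution yields 4199·(1) + 1326·(-3) = 221, so one solution is s = 1·16 = 16, t = -3·16 = -48.
Solutions in s differ by 1326/221 = 6; the one in [0, 6) is 16 mod 6 = 4.

4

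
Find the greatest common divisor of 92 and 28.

92 = 2² · 23
28 = 2² · 7
Common: 2² = 4

4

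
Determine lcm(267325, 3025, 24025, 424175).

527416112520275

267325 = 5² · 17² · 37; 3025 = 5² · 11²; 24025 = 5² · 31²; 424175 = 5² · 19² · 47
lcm takes max exponent of each prime: 5² · 11² · 17² · 19² · 31² · 37 · 47 = 527416112520275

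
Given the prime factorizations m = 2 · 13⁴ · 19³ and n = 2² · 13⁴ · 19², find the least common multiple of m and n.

max exponent per prime: 2² · 13⁴ · 19³ = 783599596

783599596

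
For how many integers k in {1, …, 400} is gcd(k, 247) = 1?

350

Prime factors of 247: 13, 19. Count integers ≤ 400 divisible by none of them.
By inclusion–exclusion: 400 − ⌊400/13⌋ − ⌊400/19⌋ + ⌊400/247⌋ = 350.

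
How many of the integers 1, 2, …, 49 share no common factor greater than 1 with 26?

23

Prime factors of 26: 2, 13. Count integers ≤ 49 divisible by none of them.
By inclusion–exclusion: 49 − ⌊49/2⌋ − ⌊49/13⌋ + ⌊49/26⌋ = 23.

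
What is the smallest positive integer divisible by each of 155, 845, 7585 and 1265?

10053667195

155 = 5 · 31; 845 = 5 · 13²; 7585 = 5 · 37 · 41; 1265 = 5 · 11 · 23
lcm takes max exponent of each prime: 5 · 11 · 13² · 23 · 31 · 37 · 41 = 10053667195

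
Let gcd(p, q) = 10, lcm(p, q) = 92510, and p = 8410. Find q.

110

p·q = gcd·lcm = 10·92510 = 925100, so q = 925100/8410 = 110.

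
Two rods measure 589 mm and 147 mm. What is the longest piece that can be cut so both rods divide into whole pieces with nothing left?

Euclid: 589 = 4·147 + 1; 147 = 147·1 + 0. Last nonzero remainder: 1.

1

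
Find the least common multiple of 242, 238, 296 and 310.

lcm(242, 238) = 242·238/gcd = 57596/2 = 28798
lcm(28798, 296) = 28798·296/gcd = 8524208/2 = 4262104
lcm(4262104, 310) = 4262104·310/gcd = 1321252240/2 = 660626120

660626120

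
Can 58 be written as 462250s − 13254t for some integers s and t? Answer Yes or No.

gcd(462250, 13254): 462250 = 34·13254 + 11614; 13254 = 1·11614 + 1640; 11614 = 7·1640 + 134; 1640 = 12·134 + 32; 134 = 4·32 + 6; 32 = 5·6 + 2; 6 = 3·2 + 0 → 2
2 divides 58, so a solution exists.

Yes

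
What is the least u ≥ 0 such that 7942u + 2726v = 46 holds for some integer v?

612

Euclid: 7942 = 2·2726 + 2490; 2726 = 1·2490 + 236; 2490 = 10·236 + 130; 236 = 1·130 + 106; 130 = 1·106 + 24; 106 = 4·24 + 10; 24 = 2·10 + 4; 10 = 2·4 + 2; 4 = 2·2 + 0 → gcd = 2; 46 = 2·23.
Back-substitution yields 7942·(-566) + 2726·(1649) = 2, so one solution is u = -566·23 = -13018, v = 1649·23 = 37927.
Solutions in u differ by 2726/2 = 1363; the one in [0, 1363) is -13018 mod 1363 = 612.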